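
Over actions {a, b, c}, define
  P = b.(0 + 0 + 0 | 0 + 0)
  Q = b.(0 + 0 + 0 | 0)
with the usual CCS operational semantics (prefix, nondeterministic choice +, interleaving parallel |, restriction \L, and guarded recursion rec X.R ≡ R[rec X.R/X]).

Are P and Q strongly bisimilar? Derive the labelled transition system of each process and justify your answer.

LTS(P): 2 reachable states
  s0 = b.(0 + 0 + 0 | 0 + 0) ⊢ --b--▸ s1
  s1 = 0 + 0 + 0 | 0 + 0 ⊢ stopped
LTS(Q): 2 reachable states
  t0 = b.(0 + 0 + 0 | 0) ⊢ --b--▸ t1
  t1 = 0 + 0 + 0 | 0 ⊢ stopped
Coarsest stable partition (strong bisimilarity classes):
  B0 = {s0, t0}
  B1 = {s1, t1}
s0 ∈ B0, t0 ∈ B0 → same block

P ~ Q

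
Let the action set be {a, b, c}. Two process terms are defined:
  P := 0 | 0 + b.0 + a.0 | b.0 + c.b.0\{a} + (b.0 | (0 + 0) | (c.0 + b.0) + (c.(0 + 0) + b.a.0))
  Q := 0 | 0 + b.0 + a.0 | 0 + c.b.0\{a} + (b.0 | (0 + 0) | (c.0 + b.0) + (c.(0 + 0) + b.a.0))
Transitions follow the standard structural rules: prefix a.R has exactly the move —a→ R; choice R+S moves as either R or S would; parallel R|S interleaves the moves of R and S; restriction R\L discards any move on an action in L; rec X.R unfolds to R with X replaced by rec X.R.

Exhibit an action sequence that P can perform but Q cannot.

LTS(P): 12 reachable states
  m0 = 0 | 0 + b.0 + a.0 | b.0 + c.b.0\{a} + (b.0 | (0 + 0) | (c.0 + b.0) + (c.(0 + 0) + b.a.0)) has moves -a-> m1, -b-> m2, -b-> m3, -b-> m4, -b-> m5, -b-> m6, -c-> m6, -c-> m7, -c-> m8
  m1 = 0 | b.0 has moves -b-> m9
  m2 = 0 has moves ·
  m3 = 0 | (0 + 0) | (c.0 + b.0) has moves -b-> m10, -c-> m10
  m4 = a.0 has moves -a-> m2
  m5 = a.0 | 0 has moves -a-> m9
  m6 = b.0 | (0 + 0) | 0 has moves -b-> m10
  m7 = 0 + 0 has moves ·
  m8 = b.0\{a} has moves -b-> m11
  m9 = 0 | 0 has moves ·
  m10 = 0 | (0 + 0) | 0 has moves ·
  m11 = 0\{a} has moves ·
LTS(Q): 10 reachable states
  n0 = 0 | 0 + b.0 + a.0 | 0 + c.b.0\{a} + (b.0 | (0 + 0) | (c.0 + b.0) + (c.(0 + 0) + b.a.0)) has moves -a-> n1, -b-> n2, -b-> n3, -b-> n4, -b-> n5, -c-> n5, -c-> n6, -c-> n7
  n1 = 0 | 0 has moves ·
  n2 = 0 has moves ·
  n3 = 0 | (0 + 0) | (c.0 + b.0) has moves -b-> n8, -c-> n8
  n4 = a.0 has moves -a-> n2
  n5 = b.0 | (0 + 0) | 0 has moves -b-> n8
  n6 = 0 + 0 has moves ·
  n7 = b.0\{a} has moves -b-> n9
  n8 = 0 | (0 + 0) | 0 has moves ·
  n9 = 0\{a} has moves ·
Trace ⟨ab⟩ through P, begin at {m0}:
  after a @ step 1: {m1}
  after b @ step 2: {m9}
  — P admits the full trace.
Trace ⟨ab⟩ through Q, begin at {n0}:
  after a @ step 1: {n1}
  after b @ step 2: ∅ (Q stuck)

ab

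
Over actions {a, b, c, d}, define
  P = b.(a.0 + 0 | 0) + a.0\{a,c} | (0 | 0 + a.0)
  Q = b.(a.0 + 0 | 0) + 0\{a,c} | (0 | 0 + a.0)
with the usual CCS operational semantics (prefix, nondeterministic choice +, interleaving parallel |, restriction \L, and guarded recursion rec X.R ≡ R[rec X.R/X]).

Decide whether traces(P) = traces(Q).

trace-distinct — witness ⟨aa⟩

Reachable graph of P (6 states):
  u0 = b.(a.0 + 0 | 0) + a.0\{a,c} | (0 | 0 + a.0) :: ··a··> u1, ··a··> u2, ··b··> u3
  u1 = 0\{a,c} | (0 | 0 + a.0) :: ··a··> u4
  u2 = a.0\{a,c} | 0 :: ··a··> u4
  u3 = a.0 + 0 | 0 :: ··a··> u5
  u4 = 0\{a,c} | 0 :: stopped
  u5 = 0 :: stopped
Reachable graph of Q (4 states):
  v0 = b.(a.0 + 0 | 0) + 0\{a,c} | (0 | 0 + a.0) :: ··a··> v1, ··b··> v2
  v1 = 0\{a,c} | 0 :: stopped
  v2 = a.0 + 0 | 0 :: ··a··> v3
  v3 = 0 :: stopped
Executing aa from P (initial set {u0}):
  after a @ step 1: {u1, u2}
  after a @ step 2: {u4}
  — P admits the full trace.
Executing aa from Q (initial set {v0}):
  after a @ step 1: {v1}
  after a @ step 2: ∅  — Q cannot continue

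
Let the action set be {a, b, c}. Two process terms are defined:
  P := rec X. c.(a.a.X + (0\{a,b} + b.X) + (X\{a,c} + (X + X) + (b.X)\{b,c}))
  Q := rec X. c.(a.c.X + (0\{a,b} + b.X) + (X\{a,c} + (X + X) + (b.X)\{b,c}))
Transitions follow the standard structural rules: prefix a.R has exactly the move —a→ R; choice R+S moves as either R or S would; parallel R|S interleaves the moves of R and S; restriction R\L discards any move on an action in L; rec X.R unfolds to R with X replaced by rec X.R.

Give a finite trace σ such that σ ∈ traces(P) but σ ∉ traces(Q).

caa

P's transition system — 3 states:
  p0 = rec X. c.(a.a.X + (0\{a,b} + b.X) + (X\{a,c} + (X + X) + (b.X)\{b,c})) ⊢ ··c··> p1
  p1 = a.a.(rec X. c.(a.a.X + (0\{a,b} + b.X) + (X\{a,c} + (X + X) + (b.X)\{b,c}))) + (0\{a,b} + b.(rec X. c.(a.a.X + (0\{a,b} + b.X) + (X\{a,c} + (X + X) + (b.X)\{b,c})))) + ((rec X. c.(a.a.X + (0\{a,b} + b.X) + (X\{a,c} + (X + X) + (b.X)\{b,c})))\{a,c} + ((rec X. c.(a.a.X + (0\{a,b} + b.X) + (X\{a,c} + (X + X) + (b.X)\{b,c}))) + (rec X. c.(a.a.X + (0\{a,b} + b.X) + (X\{a,c} + (X + X) + (b.X)\{b,c})))) + (b.(rec X. c.(a.a.X + (0\{a,b} + b.X) + (X\{a,c} + (X + X) + (b.X)\{b,c}))))\{b,c}) ⊢ ··a··> p2, ··b··> p0, ··c··> p1
  p2 = a.(rec X. c.(a.a.X + (0\{a,b} + b.X) + (X\{a,c} + (X + X) + (b.X)\{b,c}))) ⊢ ··a··> p0
Q's transition system — 3 states:
  q0 = rec X. c.(a.c.X + (0\{a,b} + b.X) + (X\{a,c} + (X + X) + (b.X)\{b,c})) ⊢ ··c··> q1
  q1 = a.c.(rec X. c.(a.c.X + (0\{a,b} + b.X) + (X\{a,c} + (X + X) + (b.X)\{b,c}))) + (0\{a,b} + b.(rec X. c.(a.c.X + (0\{a,b} + b.X) + (X\{a,c} + (X + X) + (b.X)\{b,c})))) + ((rec X. c.(a.c.X + (0\{a,b} + b.X) + (X\{a,c} + (X + X) + (b.X)\{b,c})))\{a,c} + ((rec X. c.(a.c.X + (0\{a,b} + b.X) + (X\{a,c} + (X + X) + (b.X)\{b,c}))) + (rec X. c.(a.c.X + (0\{a,b} + b.X) + (X\{a,c} + (X + X) + (b.X)\{b,c})))) + (b.(rec X. c.(a.c.X + (0\{a,b} + b.X) + (X\{a,c} + (X + X) + (b.X)\{b,c}))))\{b,c}) ⊢ ··a··> q2, ··b··> q0, ··c··> q1
  q2 = c.(rec X. c.(a.c.X + (0\{a,b} + b.X) + (X\{a,c} + (X + X) + (b.X)\{b,c}))) ⊢ ··c··> q0
Executing caa from P (initial set {p0}):
  after c @ step 1: {p1}
  after a @ step 2: {p2}
  after a @ step 3: {p0}
  ✓ P
Executing caa from Q (initial set {q0}):
  after c @ step 1: {q1}
  after a @ step 2: {q2}
  after a @ step 3: ∅ (Q stuck)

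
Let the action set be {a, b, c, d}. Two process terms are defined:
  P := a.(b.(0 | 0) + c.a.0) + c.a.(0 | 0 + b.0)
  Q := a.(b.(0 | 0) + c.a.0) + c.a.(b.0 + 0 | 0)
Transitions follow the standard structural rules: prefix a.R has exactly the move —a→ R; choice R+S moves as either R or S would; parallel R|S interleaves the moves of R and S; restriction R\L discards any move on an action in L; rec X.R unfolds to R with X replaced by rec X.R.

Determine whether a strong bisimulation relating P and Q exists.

P ~ Q

LTS(P): 7 reachable states
  u0 = a.(b.(0 | 0) + c.a.0) + c.a.(0 | 0 + b.0) ⊢ --a--▸ u1, --c--▸ u2
  u1 = b.(0 | 0) + c.a.0 ⊢ --b--▸ u3, --c--▸ u4
  u2 = a.(0 | 0 + b.0) ⊢ --a--▸ u5
  u3 = 0 | 0 ⊢ deadlocked
  u4 = a.0 ⊢ --a--▸ u6
  u5 = 0 | 0 + b.0 ⊢ --b--▸ u6
  u6 = 0 ⊢ deadlocked
LTS(Q): 7 reachable states
  v0 = a.(b.(0 | 0) + c.a.0) + c.a.(b.0 + 0 | 0) ⊢ --a--▸ v1, --c--▸ v2
  v1 = b.(0 | 0) + c.a.0 ⊢ --b--▸ v3, --c--▸ v4
  v2 = a.(b.0 + 0 | 0) ⊢ --a--▸ v5
  v3 = 0 | 0 ⊢ deadlocked
  v4 = a.0 ⊢ --a--▸ v6
  v5 = b.0 + 0 | 0 ⊢ --b--▸ v6
  v6 = 0 ⊢ deadlocked
Coarsest stable partition (strong bisimilarity classes):
  B0 = {u0, v0}
  B1 = {u1, v1}
  B2 = {u4, v4}
  B3 = {u3, u6, v3, v6}
  B4 = {u2, v2}
  B5 = {u5, v5}
u0 ∈ B0, v0 ∈ B0 → same block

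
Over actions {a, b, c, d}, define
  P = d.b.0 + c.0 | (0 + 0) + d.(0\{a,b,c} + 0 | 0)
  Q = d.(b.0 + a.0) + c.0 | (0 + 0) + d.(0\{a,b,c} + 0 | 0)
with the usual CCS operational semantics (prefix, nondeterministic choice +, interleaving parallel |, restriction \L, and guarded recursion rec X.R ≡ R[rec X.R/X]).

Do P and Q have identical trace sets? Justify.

NO — witness ⟨da⟩

Reachable graph of P (5 states):
  u0 = d.b.0 + c.0 | (0 + 0) + d.(0\{a,b,c} + 0 | 0) has moves ··c··> u1, ··d··> u2, ··d··> u3
  u1 = 0 | (0 + 0) has moves ·
  u2 = 0\{a,b,c} + 0 | 0 has moves ·
  u3 = b.0 has moves ··b··> u4
  u4 = 0 has moves ·
Reachable graph of Q (5 states):
  v0 = d.(b.0 + a.0) + c.0 | (0 + 0) + d.(0\{a,b,c} + 0 | 0) has moves ··c··> v1, ··d··> v2, ··d··> v3
  v1 = 0 | (0 + 0) has moves ·
  v2 = 0\{a,b,c} + 0 | 0 has moves ·
  v3 = b.0 + a.0 has moves ··a··> v4, ··b··> v4
  v4 = 0 has moves ·
Trace ⟨da⟩ through Q, begin at {v0}:
  [1] d ⇒ {v2, v3}
  [2] a ⇒ {v4}
  ✓ Q
Trace ⟨da⟩ through P, begin at {u0}:
  [1] d ⇒ {u2, u3}
  [2] a ⇒ ∅ (P stuck)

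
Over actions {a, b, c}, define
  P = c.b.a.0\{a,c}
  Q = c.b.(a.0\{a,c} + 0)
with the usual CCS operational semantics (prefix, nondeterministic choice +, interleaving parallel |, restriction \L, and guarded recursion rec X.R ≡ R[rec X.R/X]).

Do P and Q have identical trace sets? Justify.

P's transition system — 4 states:
  m0 = c.b.a.0\{a,c} → =c=> m1
  m1 = b.a.0\{a,c} → =b=> m2
  m2 = a.0\{a,c} → =a=> m3
  m3 = 0\{a,c} → stopped
Q's transition system — 4 states:
  n0 = c.b.(a.0\{a,c} + 0) → =c=> n1
  n1 = b.(a.0\{a,c} + 0) → =b=> n2
  n2 = a.0\{a,c} + 0 → =a=> n3
  n3 = 0\{a,c} → stopped
Coarsest stable partition (strong bisimilarity classes):
  B0 = {m0, n0}
  B1 = {m1, n1}
  B2 = {m2, n2}
  B3 = {m3, n3}
m0 ∈ B0, n0 ∈ B0 → same block
Bisimilar ⇒ trace-equivalent.

YES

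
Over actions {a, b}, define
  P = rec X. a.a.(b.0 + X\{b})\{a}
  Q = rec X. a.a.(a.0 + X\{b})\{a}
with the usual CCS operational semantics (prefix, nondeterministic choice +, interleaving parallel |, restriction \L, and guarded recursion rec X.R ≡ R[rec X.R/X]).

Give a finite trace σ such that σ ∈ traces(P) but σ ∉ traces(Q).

aab

LTS(P): 4 reachable states
  p0 = rec X. a.a.(b.0 + X\{b})\{a} :: -a-> p1
  p1 = a.(b.0 + (rec X. a.a.(b.0 + X\{b})\{a})\{b})\{a} :: -a-> p2
  p2 = (b.0 + (rec X. a.a.(b.0 + X\{b})\{a})\{b})\{a} :: -b-> p3
  p3 = 0\{a} :: ·
LTS(Q): 3 reachable states
  q0 = rec X. a.a.(a.0 + X\{b})\{a} :: -a-> q1
  q1 = a.(a.0 + (rec X. a.a.(a.0 + X\{b})\{a})\{b})\{a} :: -a-> q2
  q2 = (a.0 + (rec X. a.a.(a.0 + X\{b})\{a})\{b})\{a} :: ·
Run σ = ⟨aab⟩ on P: start {p0}
  [1] a ⇒ {p1}
  [2] a ⇒ {p2}
  [3] b ⇒ {p3}
  — P admits the full trace.
Run σ = ⟨aab⟩ on Q: start {q0}
  [1] a ⇒ {q1}
  [2] a ⇒ {q2}
  [3] b ⇒ ∅ (Q stuck)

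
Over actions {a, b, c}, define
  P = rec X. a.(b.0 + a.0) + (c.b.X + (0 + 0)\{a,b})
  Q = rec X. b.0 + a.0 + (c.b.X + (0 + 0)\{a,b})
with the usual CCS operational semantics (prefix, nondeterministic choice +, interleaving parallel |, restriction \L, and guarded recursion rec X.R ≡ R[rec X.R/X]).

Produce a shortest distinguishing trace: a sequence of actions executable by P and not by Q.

Reachable graph of P (4 states):
  p0 = rec X. a.(b.0 + a.0) + (c.b.X + (0 + 0)\{a,b}) | --a--▸ p1, --c--▸ p2
  p1 = b.0 + a.0 | --a--▸ p3, --b--▸ p3
  p2 = b.(rec X. a.(b.0 + a.0) + (c.b.X + (0 + 0)\{a,b})) | --b--▸ p0
  p3 = 0 | ·
Reachable graph of Q (3 states):
  q0 = rec X. b.0 + a.0 + (c.b.X + (0 + 0)\{a,b}) | --a--▸ q1, --b--▸ q1, --c--▸ q2
  q1 = 0 | ·
  q2 = b.(rec X. b.0 + a.0 + (c.b.X + (0 + 0)\{a,b})) | --b--▸ q0
Executing aa from P (initial set {p0}):
  step 1 (a): {p1}
  step 2 (a): {p3}
  P completes σ.
Executing aa from Q (initial set {q0}):
  step 1 (a): {q1}
  step 2 (a): ∅ (Q stuck)

aa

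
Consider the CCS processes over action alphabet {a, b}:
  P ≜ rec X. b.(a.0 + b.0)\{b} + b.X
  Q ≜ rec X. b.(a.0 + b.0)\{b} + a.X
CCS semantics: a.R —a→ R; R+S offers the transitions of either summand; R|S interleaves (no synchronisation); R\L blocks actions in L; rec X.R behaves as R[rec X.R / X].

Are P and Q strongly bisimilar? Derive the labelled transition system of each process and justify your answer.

Reachable graph of P (3 states):
  p0 = rec X. b.(a.0 + b.0)\{b} + b.X has moves =b=> p0, =b=> p1
  p1 = (a.0 + b.0)\{b} has moves =a=> p2
  p2 = 0\{b} has moves ∅
Reachable graph of Q (3 states):
  q0 = rec X. b.(a.0 + b.0)\{b} + a.X has moves =a=> q0, =b=> q1
  q1 = (a.0 + b.0)\{b} has moves =a=> q2
  q2 = 0\{b} has moves ∅
Bisimilarity quotient blocks:
  B0 = {p0}
  B1 = {p1, q1}
  B2 = {p2, q2}
  B3 = {q0}
p0 ∈ B0, q0 ∈ B3 → different blocks

NO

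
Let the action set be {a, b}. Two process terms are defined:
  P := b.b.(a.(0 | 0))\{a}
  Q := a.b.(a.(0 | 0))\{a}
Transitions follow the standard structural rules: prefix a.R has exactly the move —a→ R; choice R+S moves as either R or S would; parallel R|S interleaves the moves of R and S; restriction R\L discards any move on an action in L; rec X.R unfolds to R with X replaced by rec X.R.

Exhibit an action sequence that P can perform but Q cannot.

b

P's transition system — 3 states:
  p0 = b.b.(a.(0 | 0))\{a} | ··b··> p1
  p1 = b.(a.(0 | 0))\{a} | ··b··> p2
  p2 = (a.(0 | 0))\{a} | ·
Q's transition system — 3 states:
  q0 = a.b.(a.(0 | 0))\{a} | ··a··> q1
  q1 = b.(a.(0 | 0))\{a} | ··b··> q2
  q2 = (a.(0 | 0))\{a} | ·
Executing b from P (initial set {p0}):
  [1] b ⇒ {p1}
  — P admits the full trace.
Executing b from Q (initial set {q0}):
  [1] b ⇒ no successor for Q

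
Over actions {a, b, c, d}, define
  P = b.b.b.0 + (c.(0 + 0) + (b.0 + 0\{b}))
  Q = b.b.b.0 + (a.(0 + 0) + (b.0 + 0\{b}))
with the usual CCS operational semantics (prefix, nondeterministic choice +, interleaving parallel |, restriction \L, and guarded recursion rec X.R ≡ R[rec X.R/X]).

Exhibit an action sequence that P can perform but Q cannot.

c

LTS(P): 5 reachable states
  p0 = b.b.b.0 + (c.(0 + 0) + (b.0 + 0\{b})) ⊢ —b→ p1, —b→ p2, —c→ p3
  p1 = 0 ⊢ ∅
  p2 = b.b.0 ⊢ —b→ p4
  p3 = 0 + 0 ⊢ ∅
  p4 = b.0 ⊢ —b→ p1
LTS(Q): 5 reachable states
  q0 = b.b.b.0 + (a.(0 + 0) + (b.0 + 0\{b})) ⊢ —a→ q1, —b→ q2, —b→ q3
  q1 = 0 + 0 ⊢ ∅
  q2 = 0 ⊢ ∅
  q3 = b.b.0 ⊢ —b→ q4
  q4 = b.0 ⊢ —b→ q2
Run σ = ⟨c⟩ on P: start {p0}
  [1] c ⇒ {p3}
  — P admits the full trace.
Run σ = ⟨c⟩ on Q: start {q0}
  [1] c ⇒ ∅ (Q stuck)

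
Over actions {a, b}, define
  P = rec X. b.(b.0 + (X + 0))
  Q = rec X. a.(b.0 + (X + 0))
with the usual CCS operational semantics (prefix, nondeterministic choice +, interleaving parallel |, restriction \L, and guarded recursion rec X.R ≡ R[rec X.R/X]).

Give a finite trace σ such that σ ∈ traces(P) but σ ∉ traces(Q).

LTS(P): 3 reachable states
  s0 = rec X. b.(b.0 + (X + 0)) has moves --b--▸ s1
  s1 = b.0 + ((rec X. b.(b.0 + (X + 0))) + 0) has moves --b--▸ s1, --b--▸ s2
  s2 = 0 has moves stopped
LTS(Q): 3 reachable states
  t0 = rec X. a.(b.0 + (X + 0)) has moves --a--▸ t1
  t1 = b.0 + ((rec X. a.(b.0 + (X + 0))) + 0) has moves --a--▸ t1, --b--▸ t2
  t2 = 0 has moves stopped
Trace ⟨b⟩ through P, begin at {s0}:
  step 1 (b): {s1}
  ✓ P
Trace ⟨b⟩ through Q, begin at {t0}:
  step 1 (b): ∅  — Q cannot continue

b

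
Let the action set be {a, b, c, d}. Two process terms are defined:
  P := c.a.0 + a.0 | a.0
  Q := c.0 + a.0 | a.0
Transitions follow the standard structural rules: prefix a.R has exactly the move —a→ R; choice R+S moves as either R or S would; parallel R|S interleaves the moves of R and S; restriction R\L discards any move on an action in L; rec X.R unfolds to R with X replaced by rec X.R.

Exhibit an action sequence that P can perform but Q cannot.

ca

P's transition system — 6 states:
  u0 = c.a.0 + a.0 | a.0 has moves —a→ u1, —a→ u2, —c→ u3
  u1 = 0 | a.0 has moves —a→ u4
  u2 = a.0 | 0 has moves —a→ u4
  u3 = a.0 has moves —a→ u5
  u4 = 0 | 0 has moves stopped
  u5 = 0 has moves stopped
Q's transition system — 5 states:
  v0 = c.0 + a.0 | a.0 has moves —a→ v1, —a→ v2, —c→ v3
  v1 = 0 | a.0 has moves —a→ v4
  v2 = a.0 | 0 has moves —a→ v4
  v3 = 0 has moves stopped
  v4 = 0 | 0 has moves stopped
Trace ⟨ca⟩ through P, begin at {u0}:
  step 1 (c): {u3}
  step 2 (a): {u5}
  ✓ P
Trace ⟨ca⟩ through Q, begin at {v0}:
  step 1 (c): {v3}
  step 2 (a): no successor for Q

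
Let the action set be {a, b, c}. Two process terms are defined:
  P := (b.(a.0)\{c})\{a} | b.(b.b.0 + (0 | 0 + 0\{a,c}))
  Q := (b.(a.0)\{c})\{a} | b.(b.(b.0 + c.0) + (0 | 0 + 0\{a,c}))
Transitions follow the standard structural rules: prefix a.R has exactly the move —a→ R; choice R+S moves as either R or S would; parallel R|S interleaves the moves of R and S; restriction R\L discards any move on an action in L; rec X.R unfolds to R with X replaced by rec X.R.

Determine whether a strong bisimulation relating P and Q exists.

LTS(P): 8 reachable states
  m0 = (b.(a.0)\{c})\{a} | b.(b.b.0 + (0 | 0 + 0\{a,c})) → =b=> m1, =b=> m2
  m1 = (a.0)\{c}\{a} | b.(b.b.0 + (0 | 0 + 0\{a,c})) → =b=> m3
  m2 = (b.(a.0)\{c})\{a} | (b.b.0 + (0 | 0 + 0\{a,c})) → =b=> m3, =b=> m4
  m3 = (a.0)\{c}\{a} | (b.b.0 + (0 | 0 + 0\{a,c})) → =b=> m5
  m4 = (b.(a.0)\{c})\{a} | b.0 → =b=> m5, =b=> m6
  m5 = (a.0)\{c}\{a} | b.0 → =b=> m7
  m6 = (b.(a.0)\{c})\{a} | 0 → =b=> m7
  m7 = (a.0)\{c}\{a} | 0 → deadlocked
LTS(Q): 8 reachable states
  n0 = (b.(a.0)\{c})\{a} | b.(b.(b.0 + c.0) + (0 | 0 + 0\{a,c})) → =b=> n1, =b=> n2
  n1 = (a.0)\{c}\{a} | b.(b.(b.0 + c.0) + (0 | 0 + 0\{a,c})) → =b=> n3
  n2 = (b.(a.0)\{c})\{a} | (b.(b.0 + c.0) + (0 | 0 + 0\{a,c})) → =b=> n3, =b=> n4
  n3 = (a.0)\{c}\{a} | (b.(b.0 + c.0) + (0 | 0 + 0\{a,c})) → =b=> n5
  n4 = (b.(a.0)\{c})\{a} | (b.0 + c.0) → =b=> n5, =b=> n6, =c=> n6
  n5 = (a.0)\{c}\{a} | (b.0 + c.0) → =b=> n7, =c=> n7
  n6 = (b.(a.0)\{c})\{a} | 0 → =b=> n7
  n7 = (a.0)\{c}\{a} | 0 → deadlocked
Bisimilarity quotient blocks:
  B0 = {m0}
  B1 = {m1, m2}
  B2 = {m3, m4}
  B3 = {m5, m6, n6}
  B4 = {m7, n7}
  B5 = {n0}
  B6 = {n1}
  B7 = {n3}
  B8 = {n5}
  B9 = {n2}
  B10 = {n4}
m0 ∈ B0, n0 ∈ B5 → different blocks

NO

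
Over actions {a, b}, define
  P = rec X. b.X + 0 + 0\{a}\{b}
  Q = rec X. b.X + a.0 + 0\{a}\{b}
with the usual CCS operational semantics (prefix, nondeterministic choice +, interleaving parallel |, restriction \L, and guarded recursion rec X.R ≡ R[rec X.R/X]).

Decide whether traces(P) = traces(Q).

NO — witness ⟨a⟩

Reachable graph of P (1 states):
  s0 = rec X. b.X + 0 + 0\{a}\{b} | -b-> s0
Reachable graph of Q (2 states):
  t0 = rec X. b.X + a.0 + 0\{a}\{b} | -a-> t1, -b-> t0
  t1 = 0 | ∅
Run σ = ⟨a⟩ on Q: start {t0}
  after a @ step 1: {t1}
  — Q admits the full trace.
Run σ = ⟨a⟩ on P: start {s0}
  after a @ step 1: no successor for P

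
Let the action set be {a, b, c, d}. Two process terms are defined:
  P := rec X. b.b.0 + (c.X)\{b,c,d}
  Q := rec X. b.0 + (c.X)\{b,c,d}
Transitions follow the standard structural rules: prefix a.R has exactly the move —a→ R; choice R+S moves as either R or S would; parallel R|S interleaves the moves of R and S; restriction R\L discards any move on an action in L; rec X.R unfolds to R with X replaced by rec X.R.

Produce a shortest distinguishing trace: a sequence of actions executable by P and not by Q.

bb

LTS(P): 3 reachable states
  p0 = rec X. b.b.0 + (c.X)\{b,c,d} :: -b-> p1
  p1 = b.0 :: -b-> p2
  p2 = 0 :: stopped
LTS(Q): 2 reachable states
  q0 = rec X. b.0 + (c.X)\{b,c,d} :: -b-> q1
  q1 = 0 :: stopped
Run σ = ⟨bb⟩ on P: start {p0}
  step 1 (b): {p1}
  step 2 (b): {p2}
  ✓ P
Run σ = ⟨bb⟩ on Q: start {q0}
  step 1 (b): {q1}
  step 2 (b): ∅  — Q cannot continue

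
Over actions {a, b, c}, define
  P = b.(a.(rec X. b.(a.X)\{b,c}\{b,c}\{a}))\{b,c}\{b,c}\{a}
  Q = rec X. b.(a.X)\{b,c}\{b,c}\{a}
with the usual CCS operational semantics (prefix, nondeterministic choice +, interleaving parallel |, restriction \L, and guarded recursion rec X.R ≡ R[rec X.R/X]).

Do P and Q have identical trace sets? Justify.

Reachable graph of P (2 states):
  p0 = b.(a.(rec X. b.(a.X)\{b,c}\{b,c}\{a}))\{b,c}\{b,c}\{a} → —b→ p1
  p1 = (a.(rec X. b.(a.X)\{b,c}\{b,c}\{a}))\{b,c}\{b,c}\{a} → ·
Reachable graph of Q (2 states):
  q0 = rec X. b.(a.X)\{b,c}\{b,c}\{a} → —b→ q1
  q1 = (a.(rec X. b.(a.X)\{b,c}\{b,c}\{a}))\{b,c}\{b,c}\{a} → ·
Partition-refinement fixed point:
  B0 = {p0, q0}
  B1 = {p1, q1}
p0 ∈ B0, q0 ∈ B0 → same block
Bisimilar ⇒ trace-equivalent.

traces(P) = traces(Q)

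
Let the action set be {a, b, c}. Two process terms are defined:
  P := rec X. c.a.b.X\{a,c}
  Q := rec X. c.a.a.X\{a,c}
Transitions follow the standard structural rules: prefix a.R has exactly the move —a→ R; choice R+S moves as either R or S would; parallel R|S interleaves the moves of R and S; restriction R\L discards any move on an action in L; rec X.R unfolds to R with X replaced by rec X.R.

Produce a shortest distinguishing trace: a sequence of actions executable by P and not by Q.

cab

Reachable graph of P (4 states):
  s0 = rec X. c.a.b.X\{a,c} :: =c=> s1
  s1 = a.b.(rec X. c.a.b.X\{a,c})\{a,c} :: =a=> s2
  s2 = b.(rec X. c.a.b.X\{a,c})\{a,c} :: =b=> s3
  s3 = (rec X. c.a.b.X\{a,c})\{a,c} :: stopped
Reachable graph of Q (4 states):
  t0 = rec X. c.a.a.X\{a,c} :: =c=> t1
  t1 = a.a.(rec X. c.a.a.X\{a,c})\{a,c} :: =a=> t2
  t2 = a.(rec X. c.a.a.X\{a,c})\{a,c} :: =a=> t3
  t3 = (rec X. c.a.a.X\{a,c})\{a,c} :: stopped
Run σ = ⟨cab⟩ on P: start {s0}
  after c @ step 1: {s1}
  after a @ step 2: {s2}
  after b @ step 3: {s3}
  P completes σ.
Run σ = ⟨cab⟩ on Q: start {t0}
  after c @ step 1: {t1}
  after a @ step 2: {t2}
  after b @ step 3: ∅  — Q cannot continue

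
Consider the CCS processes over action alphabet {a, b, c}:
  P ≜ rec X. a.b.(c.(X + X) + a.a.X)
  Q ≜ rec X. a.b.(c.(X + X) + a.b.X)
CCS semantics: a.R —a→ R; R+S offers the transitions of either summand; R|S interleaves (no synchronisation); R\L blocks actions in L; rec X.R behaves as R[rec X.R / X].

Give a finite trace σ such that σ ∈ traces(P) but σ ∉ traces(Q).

abaa

LTS(P): 5 reachable states
  s0 = rec X. a.b.(c.(X + X) + a.a.X) has moves -a-> s1
  s1 = b.(c.((rec X. a.b.(c.(X + X) + a.a.X)) + (rec X. a.b.(c.(X + X) + a.a.X))) + a.a.(rec X. a.b.(c.(X + X) + a.a.X))) has moves -b-> s2
  s2 = c.((rec X. a.b.(c.(X + X) + a.a.X)) + (rec X. a.b.(c.(X + X) + a.a.X))) + a.a.(rec X. a.b.(c.(X + X) + a.a.X)) has moves -a-> s3, -c-> s4
  s3 = a.(rec X. a.b.(c.(X + X) + a.a.X)) has moves -a-> s0
  s4 = (rec X. a.b.(c.(X + X) + a.a.X)) + (rec X. a.b.(c.(X + X) + a.a.X)) has moves -a-> s1
LTS(Q): 5 reachable states
  t0 = rec X. a.b.(c.(X + X) + a.b.X) has moves -a-> t1
  t1 = b.(c.((rec X. a.b.(c.(X + X) + a.b.X)) + (rec X. a.b.(c.(X + X) + a.b.X))) + a.b.(rec X. a.b.(c.(X + X) + a.b.X))) has moves -b-> t2
  t2 = c.((rec X. a.b.(c.(X + X) + a.b.X)) + (rec X. a.b.(c.(X + X) + a.b.X))) + a.b.(rec X. a.b.(c.(X + X) + a.b.X)) has moves -a-> t3, -c-> t4
  t3 = b.(rec X. a.b.(c.(X + X) + a.b.X)) has moves -b-> t0
  t4 = (rec X. a.b.(c.(X + X) + a.b.X)) + (rec X. a.b.(c.(X + X) + a.b.X)) has moves -a-> t1
Trace ⟨abaa⟩ through P, begin at {s0}:
  step 1 (a): {s1}
  step 2 (b): {s2}
  step 3 (a): {s3}
  step 4 (a): {s0}
  P completes σ.
Trace ⟨abaa⟩ through Q, begin at {t0}:
  step 1 (a): {t1}
  step 2 (b): {t2}
  step 3 (a): {t3}
  step 4 (a): no successor for Q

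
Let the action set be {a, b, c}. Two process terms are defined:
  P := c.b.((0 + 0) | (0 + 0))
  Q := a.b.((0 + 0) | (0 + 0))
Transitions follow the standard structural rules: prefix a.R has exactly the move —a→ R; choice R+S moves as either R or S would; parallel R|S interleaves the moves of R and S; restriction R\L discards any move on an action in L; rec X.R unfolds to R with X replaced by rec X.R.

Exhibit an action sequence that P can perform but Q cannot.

c

LTS(P): 3 reachable states
  s0 = c.b.((0 + 0) | (0 + 0)) :: —c→ s1
  s1 = b.((0 + 0) | (0 + 0)) :: —b→ s2
  s2 = (0 + 0) | (0 + 0) :: deadlocked
LTS(Q): 3 reachable states
  t0 = a.b.((0 + 0) | (0 + 0)) :: —a→ t1
  t1 = b.((0 + 0) | (0 + 0)) :: —b→ t2
  t2 = (0 + 0) | (0 + 0) :: deadlocked
Executing c from P (initial set {s0}):
  [1] c ⇒ {s1}
  — P admits the full trace.
Executing c from Q (initial set {t0}):
  [1] c ⇒ ∅  — Q cannot continue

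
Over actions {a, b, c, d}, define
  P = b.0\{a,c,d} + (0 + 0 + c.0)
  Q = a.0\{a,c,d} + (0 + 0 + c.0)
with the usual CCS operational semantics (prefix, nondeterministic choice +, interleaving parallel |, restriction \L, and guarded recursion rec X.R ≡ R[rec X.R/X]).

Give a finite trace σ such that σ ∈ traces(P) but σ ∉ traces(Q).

b

Reachable graph of P (3 states):
  m0 = b.0\{a,c,d} + (0 + 0 + c.0) | -b-> m1, -c-> m2
  m1 = 0\{a,c,d} | deadlocked
  m2 = 0 | deadlocked
Reachable graph of Q (3 states):
  n0 = a.0\{a,c,d} + (0 + 0 + c.0) | -a-> n1, -c-> n2
  n1 = 0\{a,c,d} | deadlocked
  n2 = 0 | deadlocked
Trace ⟨b⟩ through P, begin at {m0}:
  after b @ step 1: {m1}
  ✓ P
Trace ⟨b⟩ through Q, begin at {n0}:
  after b @ step 1: no successor for Q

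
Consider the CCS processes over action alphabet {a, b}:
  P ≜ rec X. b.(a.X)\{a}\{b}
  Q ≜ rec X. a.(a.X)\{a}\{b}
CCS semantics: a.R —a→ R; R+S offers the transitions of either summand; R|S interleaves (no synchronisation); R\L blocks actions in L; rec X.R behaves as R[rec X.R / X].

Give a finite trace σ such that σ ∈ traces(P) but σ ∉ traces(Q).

b

P's transition system — 2 states:
  p0 = rec X. b.(a.X)\{a}\{b} → =b=> p1
  p1 = (a.(rec X. b.(a.X)\{a}\{b}))\{a}\{b} → (no moves)
Q's transition system — 2 states:
  q0 = rec X. a.(a.X)\{a}\{b} → =a=> q1
  q1 = (a.(rec X. a.(a.X)\{a}\{b}))\{a}\{b} → (no moves)
Executing b from P (initial set {p0}):
  [1] b ⇒ {p1}
  P completes σ.
Executing b from Q (initial set {q0}):
  [1] b ⇒ ∅  — Q cannot continue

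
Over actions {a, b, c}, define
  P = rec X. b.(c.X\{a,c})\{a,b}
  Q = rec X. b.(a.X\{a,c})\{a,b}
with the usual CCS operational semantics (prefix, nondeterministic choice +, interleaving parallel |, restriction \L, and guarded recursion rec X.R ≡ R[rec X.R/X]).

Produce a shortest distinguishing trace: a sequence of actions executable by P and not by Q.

Reachable graph of P (3 states):
  s0 = rec X. b.(c.X\{a,c})\{a,b} has moves =b=> s1
  s1 = (c.(rec X. b.(c.X\{a,c})\{a,b})\{a,c})\{a,b} has moves =c=> s2
  s2 = (rec X. b.(c.X\{a,c})\{a,b})\{a,c}\{a,b} has moves (no moves)
Reachable graph of Q (2 states):
  t0 = rec X. b.(a.X\{a,c})\{a,b} has moves =b=> t1
  t1 = (a.(rec X. b.(a.X\{a,c})\{a,b})\{a,c})\{a,b} has moves (no moves)
Executing bc from P (initial set {s0}):
  after b @ step 1: {s1}
  after c @ step 2: {s2}
  — P admits the full trace.
Executing bc from Q (initial set {t0}):
  after b @ step 1: {t1}
  after c @ step 2: no successor for Q

bc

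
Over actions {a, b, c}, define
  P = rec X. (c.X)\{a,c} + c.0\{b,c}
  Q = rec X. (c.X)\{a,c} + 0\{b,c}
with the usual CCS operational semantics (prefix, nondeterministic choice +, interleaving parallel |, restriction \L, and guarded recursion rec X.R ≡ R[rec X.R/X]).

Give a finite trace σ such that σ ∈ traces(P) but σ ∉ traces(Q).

Reachable graph of P (2 states):
  m0 = rec X. (c.X)\{a,c} + c.0\{b,c} | =c=> m1
  m1 = 0\{b,c} | stopped
Reachable graph of Q (1 states):
  n0 = rec X. (c.X)\{a,c} + 0\{b,c} | stopped
Run σ = ⟨c⟩ on P: start {m0}
  [1] c ⇒ {m1}
  ✓ P
Run σ = ⟨c⟩ on Q: start {n0}
  [1] c ⇒ ∅  — Q cannot continue

c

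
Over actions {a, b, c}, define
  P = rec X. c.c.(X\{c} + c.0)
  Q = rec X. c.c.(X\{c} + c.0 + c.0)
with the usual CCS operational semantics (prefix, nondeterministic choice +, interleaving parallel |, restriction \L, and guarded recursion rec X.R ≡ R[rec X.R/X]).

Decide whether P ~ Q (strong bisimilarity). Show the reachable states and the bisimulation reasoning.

YES

LTS(P): 4 reachable states
  m0 = rec X. c.c.(X\{c} + c.0) | —c→ m1
  m1 = c.((rec X. c.c.(X\{c} + c.0))\{c} + c.0) | —c→ m2
  m2 = (rec X. c.c.(X\{c} + c.0))\{c} + c.0 | —c→ m3
  m3 = 0 | stopped
LTS(Q): 4 reachable states
  n0 = rec X. c.c.(X\{c} + c.0 + c.0) | —c→ n1
  n1 = c.((rec X. c.c.(X\{c} + c.0 + c.0))\{c} + c.0 + c.0) | —c→ n2
  n2 = (rec X. c.c.(X\{c} + c.0 + c.0))\{c} + c.0 + c.0 | —c→ n3
  n3 = 0 | stopped
Coarsest stable partition (strong bisimilarity classes):
  B0 = {m0, n0}
  B1 = {m1, n1}
  B2 = {m2, n2}
  B3 = {m3, n3}
m0 ∈ B0, n0 ∈ B0 → same block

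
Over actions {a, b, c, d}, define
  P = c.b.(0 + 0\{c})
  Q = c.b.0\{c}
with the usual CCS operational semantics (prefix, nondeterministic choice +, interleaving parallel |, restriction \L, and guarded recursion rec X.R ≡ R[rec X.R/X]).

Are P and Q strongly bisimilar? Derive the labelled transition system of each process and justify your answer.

P ~ Q

Reachable graph of P (3 states):
  u0 = c.b.(0 + 0\{c}) | --c--▸ u1
  u1 = b.(0 + 0\{c}) | --b--▸ u2
  u2 = 0 + 0\{c} | ∅
Reachable graph of Q (3 states):
  v0 = c.b.0\{c} | --c--▸ v1
  v1 = b.0\{c} | --b--▸ v2
  v2 = 0\{c} | ∅
Partition-refinement fixed point:
  B0 = {u0, v0}
  B1 = {u1, v1}
  B2 = {u2, v2}
u0 ∈ B0, v0 ∈ B0 → same block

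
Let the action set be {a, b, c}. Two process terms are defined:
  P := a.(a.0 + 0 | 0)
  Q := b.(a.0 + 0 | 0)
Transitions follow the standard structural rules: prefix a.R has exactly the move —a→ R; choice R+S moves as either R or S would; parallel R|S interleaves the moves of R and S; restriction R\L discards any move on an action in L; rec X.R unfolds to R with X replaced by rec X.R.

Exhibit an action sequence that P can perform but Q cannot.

LTS(P): 3 reachable states
  p0 = a.(a.0 + 0 | 0) has moves -a-> p1
  p1 = a.0 + 0 | 0 has moves -a-> p2
  p2 = 0 has moves ∅
LTS(Q): 3 reachable states
  q0 = b.(a.0 + 0 | 0) has moves -b-> q1
  q1 = a.0 + 0 | 0 has moves -a-> q2
  q2 = 0 has moves ∅
Executing a from P (initial set {p0}):
  [1] a ⇒ {p1}
  ✓ P
Executing a from Q (initial set {q0}):
  [1] a ⇒ ∅ (Q stuck)

a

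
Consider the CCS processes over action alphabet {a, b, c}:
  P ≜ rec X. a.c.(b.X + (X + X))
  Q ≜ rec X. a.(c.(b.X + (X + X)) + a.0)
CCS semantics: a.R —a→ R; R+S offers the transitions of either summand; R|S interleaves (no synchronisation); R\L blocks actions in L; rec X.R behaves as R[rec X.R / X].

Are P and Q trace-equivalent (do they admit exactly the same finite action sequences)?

LTS(P): 3 reachable states
  u0 = rec X. a.c.(b.X + (X + X)) has moves =a=> u1
  u1 = c.(b.(rec X. a.c.(b.X + (X + X))) + ((rec X. a.c.(b.X + (X + X))) + (rec X. a.c.(b.X + (X + X))))) has moves =c=> u2
  u2 = b.(rec X. a.c.(b.X + (X + X))) + ((rec X. a.c.(b.X + (X + X))) + (rec X. a.c.(b.X + (X + X)))) has moves =a=> u1, =b=> u0
LTS(Q): 4 reachable states
  v0 = rec X. a.(c.(b.X + (X + X)) + a.0) has moves =a=> v1
  v1 = c.(b.(rec X. a.(c.(b.X + (X + X)) + a.0)) + ((rec X. a.(c.(b.X + (X + X)) + a.0)) + (rec X. a.(c.(b.X + (X + X)) + a.0)))) + a.0 has moves =a=> v2, =c=> v3
  v2 = 0 has moves stopped
  v3 = b.(rec X. a.(c.(b.X + (X + X)) + a.0)) + ((rec X. a.(c.(b.X + (X + X)) + a.0)) + (rec X. a.(c.(b.X + (X + X)) + a.0))) has moves =a=> v1, =b=> v0
Executing aa from Q (initial set {v0}):
  after a @ step 1: {v1}
  after a @ step 2: {v2}
  — Q admits the full trace.
Executing aa from P (initial set {u0}):
  after a @ step 1: {u1}
  after a @ step 2: ∅ (P stuck)

trace-distinct — witness ⟨aa⟩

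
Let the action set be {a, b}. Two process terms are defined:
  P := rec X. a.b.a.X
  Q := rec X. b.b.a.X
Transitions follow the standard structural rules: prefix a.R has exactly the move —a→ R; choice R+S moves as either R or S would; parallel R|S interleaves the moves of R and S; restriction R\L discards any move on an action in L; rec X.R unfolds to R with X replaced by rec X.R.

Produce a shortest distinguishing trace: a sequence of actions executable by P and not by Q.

LTS(P): 3 reachable states
  s0 = rec X. a.b.a.X :: ··a··> s1
  s1 = b.a.(rec X. a.b.a.X) :: ··b··> s2
  s2 = a.(rec X. a.b.a.X) :: ··a··> s0
LTS(Q): 3 reachable states
  t0 = rec X. b.b.a.X :: ··b··> t1
  t1 = b.a.(rec X. b.b.a.X) :: ··b··> t2
  t2 = a.(rec X. b.b.a.X) :: ··a··> t0
Run σ = ⟨a⟩ on P: start {s0}
  [1] a ⇒ {s1}
  — P admits the full trace.
Run σ = ⟨a⟩ on Q: start {t0}
  [1] a ⇒ no successor for Q

a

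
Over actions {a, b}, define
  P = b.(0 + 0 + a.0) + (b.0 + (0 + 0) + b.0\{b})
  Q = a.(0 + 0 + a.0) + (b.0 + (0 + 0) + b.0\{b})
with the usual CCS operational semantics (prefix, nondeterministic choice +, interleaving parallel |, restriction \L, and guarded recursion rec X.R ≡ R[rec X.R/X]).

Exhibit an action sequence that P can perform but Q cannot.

ba

P's transition system — 4 states:
  u0 = b.(0 + 0 + a.0) + (b.0 + (0 + 0) + b.0\{b}) → ··b··> u1, ··b··> u2, ··b··> u3
  u1 = 0 → ·
  u2 = 0 + 0 + a.0 → ··a··> u1
  u3 = 0\{b} → ·
Q's transition system — 4 states:
  v0 = a.(0 + 0 + a.0) + (b.0 + (0 + 0) + b.0\{b}) → ··a··> v1, ··b··> v2, ··b··> v3
  v1 = 0 + 0 + a.0 → ··a··> v2
  v2 = 0 → ·
  v3 = 0\{b} → ·
Run σ = ⟨ba⟩ on P: start {u0}
  step 1 (b): {u1, u2, u3}
  step 2 (a): {u1}
  ✓ P
Run σ = ⟨ba⟩ on Q: start {v0}
  step 1 (b): {v2, v3}
  step 2 (a): ∅  — Q cannot continue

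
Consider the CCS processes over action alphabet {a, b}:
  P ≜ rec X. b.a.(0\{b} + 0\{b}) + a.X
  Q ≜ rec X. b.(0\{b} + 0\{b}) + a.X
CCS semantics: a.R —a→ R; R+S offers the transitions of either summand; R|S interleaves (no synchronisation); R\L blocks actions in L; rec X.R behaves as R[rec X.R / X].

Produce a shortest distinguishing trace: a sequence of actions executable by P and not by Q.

ba

Reachable graph of P (3 states):
  s0 = rec X. b.a.(0\{b} + 0\{b}) + a.X → ··a··> s0, ··b··> s1
  s1 = a.(0\{b} + 0\{b}) → ··a··> s2
  s2 = 0\{b} + 0\{b} → (no moves)
Reachable graph of Q (2 states):
  t0 = rec X. b.(0\{b} + 0\{b}) + a.X → ··a··> t0, ··b··> t1
  t1 = 0\{b} + 0\{b} → (no moves)
Executing ba from P (initial set {s0}):
  [1] b ⇒ {s1}
  [2] a ⇒ {s2}
  — P admits the full trace.
Executing ba from Q (initial set {t0}):
  [1] b ⇒ {t1}
  [2] a ⇒ ∅ (Q stuck)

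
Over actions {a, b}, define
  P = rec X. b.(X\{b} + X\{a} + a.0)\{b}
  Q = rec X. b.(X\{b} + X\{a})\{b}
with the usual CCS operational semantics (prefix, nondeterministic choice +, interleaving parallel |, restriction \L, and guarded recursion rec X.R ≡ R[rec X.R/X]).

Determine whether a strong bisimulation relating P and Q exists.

LTS(P): 3 reachable states
  p0 = rec X. b.(X\{b} + X\{a} + a.0)\{b} has moves -b-> p1
  p1 = ((rec X. b.(X\{b} + X\{a} + a.0)\{b})\{b} + (rec X. b.(X\{b} + X\{a} + a.0)\{b})\{a} + a.0)\{b} has moves -a-> p2
  p2 = 0\{b} has moves ·
LTS(Q): 2 reachable states
  q0 = rec X. b.(X\{b} + X\{a})\{b} has moves -b-> q1
  q1 = ((rec X. b.(X\{b} + X\{a})\{b})\{b} + (rec X. b.(X\{b} + X\{a})\{b})\{a})\{b} has moves ·
Partition-refinement fixed point:
  B0 = {p0}
  B1 = {p1}
  B2 = {p2, q1}
  B3 = {q0}
p0 ∈ B0, q0 ∈ B3 → different blocks

P ≁ Q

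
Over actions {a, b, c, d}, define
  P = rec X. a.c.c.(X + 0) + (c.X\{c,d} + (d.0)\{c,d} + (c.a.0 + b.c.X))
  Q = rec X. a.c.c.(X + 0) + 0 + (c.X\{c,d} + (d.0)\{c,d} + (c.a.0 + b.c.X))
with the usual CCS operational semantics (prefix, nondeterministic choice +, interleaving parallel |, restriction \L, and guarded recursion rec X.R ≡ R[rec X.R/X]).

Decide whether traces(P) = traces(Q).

P's transition system — 10 states:
  u0 = rec X. a.c.c.(X + 0) + (c.X\{c,d} + (d.0)\{c,d} + (c.a.0 + b.c.X)) | ··a··> u1, ··b··> u2, ··c··> u3, ··c··> u4
  u1 = c.c.((rec X. a.c.c.(X + 0) + (c.X\{c,d} + (d.0)\{c,d} + (c.a.0 + b.c.X))) + 0) | ··c··> u5
  u2 = c.(rec X. a.c.c.(X + 0) + (c.X\{c,d} + (d.0)\{c,d} + (c.a.0 + b.c.X))) | ··c··> u0
  u3 = (rec X. a.c.c.(X + 0) + (c.X\{c,d} + (d.0)\{c,d} + (c.a.0 + b.c.X)))\{c,d} | ··a··> u6, ··b··> u7
  u4 = a.0 | ··a··> u8
  u5 = c.((rec X. a.c.c.(X + 0) + (c.X\{c,d} + (d.0)\{c,d} + (c.a.0 + b.c.X))) + 0) | ··c··> u9
  u6 = (c.c.((rec X. a.c.c.(X + 0) + (c.X\{c,d} + (d.0)\{c,d} + (c.a.0 + b.c.X))) + 0))\{c,d} | (no moves)
  u7 = (c.(rec X. a.c.c.(X + 0) + (c.X\{c,d} + (d.0)\{c,d} + (c.a.0 + b.c.X))))\{c,d} | (no moves)
  u8 = 0 | (no moves)
  u9 = (rec X. a.c.c.(X + 0) + (c.X\{c,d} + (d.0)\{c,d} + (c.a.0 + b.c.X))) + 0 | ··a··> u1, ··b··> u2, ··c··> u3, ··c··> u4
Q's transition system — 10 states:
  v0 = rec X. a.c.c.(X + 0) + 0 + (c.X\{c,d} + (d.0)\{c,d} + (c.a.0 + b.c.X)) | ··a··> v1, ··b··> v2, ··c··> v3, ··c··> v4
  v1 = c.c.((rec X. a.c.c.(X + 0) + 0 + (c.X\{c,d} + (d.0)\{c,d} + (c.a.0 + b.c.X))) + 0) | ··c··> v5
  v2 = c.(rec X. a.c.c.(X + 0) + 0 + (c.X\{c,d} + (d.0)\{c,d} + (c.a.0 + b.c.X))) | ··c··> v0
  v3 = (rec X. a.c.c.(X + 0) + 0 + (c.X\{c,d} + (d.0)\{c,d} + (c.a.0 + b.c.X)))\{c,d} | ··a··> v6, ··b··> v7
  v4 = a.0 | ··a··> v8
  v5 = c.((rec X. a.c.c.(X + 0) + 0 + (c.X\{c,d} + (d.0)\{c,d} + (c.a.0 + b.c.X))) + 0) | ··c··> v9
  v6 = (c.c.((rec X. a.c.c.(X + 0) + 0 + (c.X\{c,d} + (d.0)\{c,d} + (c.a.0 + b.c.X))) + 0))\{c,d} | (no moves)
  v7 = (c.(rec X. a.c.c.(X + 0) + 0 + (c.X\{c,d} + (d.0)\{c,d} + (c.a.0 + b.c.X))))\{c,d} | (no moves)
  v8 = 0 | (no moves)
  v9 = (rec X. a.c.c.(X + 0) + 0 + (c.X\{c,d} + (d.0)\{c,d} + (c.a.0 + b.c.X))) + 0 | ··a··> v1, ··b··> v2, ··c··> v3, ··c··> v4
Coarsest stable partition (strong bisimilarity classes):
  B0 = {u0, u9, v0, v9}
  B1 = {u2, u5, v2, v5}
  B2 = {u4, v4}
  B3 = {u6, u7, u8, v6, v7, v8}
  B4 = {u1, v1}
  B5 = {u3, v3}
u0 ∈ B0, v0 ∈ B0 → same block
Bisimilar ⇒ trace-equivalent.

traces(P) = traces(Q)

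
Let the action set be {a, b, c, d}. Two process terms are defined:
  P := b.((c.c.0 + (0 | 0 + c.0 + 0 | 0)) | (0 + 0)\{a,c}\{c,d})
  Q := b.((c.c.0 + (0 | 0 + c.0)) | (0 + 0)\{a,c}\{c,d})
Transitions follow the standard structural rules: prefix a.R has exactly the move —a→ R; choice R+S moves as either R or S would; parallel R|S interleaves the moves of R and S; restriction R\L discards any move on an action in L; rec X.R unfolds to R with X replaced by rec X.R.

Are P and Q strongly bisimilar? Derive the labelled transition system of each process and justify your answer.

Reachable graph of P (4 states):
  s0 = b.((c.c.0 + (0 | 0 + c.0 + 0 | 0)) | (0 + 0)\{a,c}\{c,d}) has moves =b=> s1
  s1 = (c.c.0 + (0 | 0 + c.0 + 0 | 0)) | (0 + 0)\{a,c}\{c,d} has moves =c=> s2, =c=> s3
  s2 = 0 | (0 + 0)\{a,c}\{c,d} has moves stopped
  s3 = c.0 | (0 + 0)\{a,c}\{c,d} has moves =c=> s2
Reachable graph of Q (4 states):
  t0 = b.((c.c.0 + (0 | 0 + c.0)) | (0 + 0)\{a,c}\{c,d}) has moves =b=> t1
  t1 = (c.c.0 + (0 | 0 + c.0)) | (0 + 0)\{a,c}\{c,d} has moves =c=> t2, =c=> t3
  t2 = 0 | (0 + 0)\{a,c}\{c,d} has moves stopped
  t3 = c.0 | (0 + 0)\{a,c}\{c,d} has moves =c=> t2
Bisimilarity quotient blocks:
  B0 = {s0, t0}
  B1 = {s1, t1}
  B2 = {s3, t3}
  B3 = {s2, t2}
s0 ∈ B0, t0 ∈ B0 → same block

P ~ Q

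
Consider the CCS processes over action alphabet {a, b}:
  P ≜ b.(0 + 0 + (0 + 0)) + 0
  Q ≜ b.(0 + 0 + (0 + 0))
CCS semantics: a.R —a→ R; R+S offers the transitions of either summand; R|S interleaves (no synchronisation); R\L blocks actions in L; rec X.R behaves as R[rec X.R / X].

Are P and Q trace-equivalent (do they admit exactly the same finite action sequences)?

LTS(P): 2 reachable states
  p0 = b.(0 + 0 + (0 + 0)) + 0 :: ··b··> p1
  p1 = 0 + 0 + (0 + 0) :: ·
LTS(Q): 2 reachable states
  q0 = b.(0 + 0 + (0 + 0)) :: ··b··> q1
  q1 = 0 + 0 + (0 + 0) :: ·
Partition-refinement fixed point:
  B0 = {p0, q0}
  B1 = {p1, q1}
p0 ∈ B0, q0 ∈ B0 → same block
Bisimilar ⇒ trace-equivalent.

trace-equivalent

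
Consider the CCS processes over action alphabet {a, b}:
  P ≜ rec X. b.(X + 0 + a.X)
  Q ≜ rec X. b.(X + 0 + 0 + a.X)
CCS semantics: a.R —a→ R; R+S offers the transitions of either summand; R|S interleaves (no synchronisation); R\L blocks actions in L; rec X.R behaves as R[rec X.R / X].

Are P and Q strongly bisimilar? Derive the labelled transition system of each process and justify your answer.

bisimilar

LTS(P): 2 reachable states
  m0 = rec X. b.(X + 0 + a.X) → =b=> m1
  m1 = (rec X. b.(X + 0 + a.X)) + 0 + a.(rec X. b.(X + 0 + a.X)) → =a=> m0, =b=> m1
LTS(Q): 2 reachable states
  n0 = rec X. b.(X + 0 + 0 + a.X) → =b=> n1
  n1 = (rec X. b.(X + 0 + 0 + a.X)) + 0 + 0 + a.(rec X. b.(X + 0 + 0 + a.X)) → =a=> n0, =b=> n1
Coarsest stable partition (strong bisimilarity classes):
  B0 = {m0, n0}
  B1 = {m1, n1}
m0 ∈ B0, n0 ∈ B0 → same block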